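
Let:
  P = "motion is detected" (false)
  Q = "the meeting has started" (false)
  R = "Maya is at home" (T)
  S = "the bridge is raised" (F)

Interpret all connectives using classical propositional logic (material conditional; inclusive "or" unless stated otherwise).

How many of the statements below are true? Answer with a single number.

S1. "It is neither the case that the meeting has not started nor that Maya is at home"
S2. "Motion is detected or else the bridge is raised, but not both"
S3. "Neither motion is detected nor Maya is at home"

S1: Parsed as ~Q nor R

~Q = ~F = T
~Q nor R = T nor T = F
So S1 is false.

S2: This is P xor S.

P xor S = F xor F = F
Hence S2 is false.

S3: In symbols: P nor R

P nor R = F nor T = F
So S3 is false.

0 of the 3 statements are true (none).

0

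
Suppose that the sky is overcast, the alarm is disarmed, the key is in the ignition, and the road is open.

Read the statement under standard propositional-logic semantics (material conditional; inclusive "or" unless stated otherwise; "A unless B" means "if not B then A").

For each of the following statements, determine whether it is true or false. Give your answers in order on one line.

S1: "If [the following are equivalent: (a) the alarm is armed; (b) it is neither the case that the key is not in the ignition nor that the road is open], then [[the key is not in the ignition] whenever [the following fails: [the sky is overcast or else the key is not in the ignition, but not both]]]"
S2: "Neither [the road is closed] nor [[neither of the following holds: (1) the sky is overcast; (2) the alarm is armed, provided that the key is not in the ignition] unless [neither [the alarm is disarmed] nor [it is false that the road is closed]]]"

S1 T, S2 T

Let W = "the alarm is armed" (F), Q = "the key is in the ignition" (T), N = "the road is closed" (F), S = "the sky is overcast" (T).

S1: This is (W ↔ (¬Q ↓ ¬N)) → (¬(S ⊕ ¬Q) → ¬Q).

¬Q = ¬T = F
¬N = ¬F = T
¬Q ↓ ¬N = F ↓ T = F
W ↔ (¬Q ↓ ¬N) = F ↔ F = T
¬Q = ¬T = F
S ⊕ ¬Q = T ⊕ F = T
¬(S ⊕ ¬Q) = ¬T = F
¬Q = ¬T = F
¬(S ⊕ ¬Q) → ¬Q = F → F = T
(W ↔ (¬Q ↓ ¬N)) → (¬(S ⊕ ¬Q) → ¬Q) = T → T = T
Thus S1 is true.

S2: Parsed as N ↓ ((S ↓ (¬Q → W)) ∨ (¬W ↓ ¬N))

¬Q = ¬T = F
¬Q → W = F → F = T
S ↓ (¬Q → W) = T ↓ T = F
¬W = ¬F = T
¬N = ¬F = T
¬W ↓ ¬N = T ↓ T = F
(S ↓ (¬Q → W)) ∨ (¬W ↓ ¬N) = F ∨ F = F
N ↓ ((S ↓ (¬Q → W)) ∨ (¬W ↓ ¬N)) = F ↓ F = T
Thus S2 is true.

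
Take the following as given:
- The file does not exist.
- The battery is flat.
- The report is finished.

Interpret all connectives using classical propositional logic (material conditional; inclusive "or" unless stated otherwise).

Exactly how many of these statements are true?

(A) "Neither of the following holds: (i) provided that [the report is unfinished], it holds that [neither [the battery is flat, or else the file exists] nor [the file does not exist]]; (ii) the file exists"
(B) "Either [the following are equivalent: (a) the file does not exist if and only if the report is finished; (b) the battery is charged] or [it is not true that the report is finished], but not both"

0

Let R = "the report is finished" (T), Q = "the battery is charged" (F), P = "the file exists" (F).

(A): Formalization: (¬R → ((¬Q ∨ P) ↓ ¬P)) ↓ P

¬R = ¬T = F
¬Q = ¬F = T
¬Q ∨ P = T ∨ F = T
¬P = ¬F = T
(¬Q ∨ P) ↓ ¬P = T ↓ T = F
¬R → ((¬Q ∨ P) ↓ ¬P) = F → F = T
(¬R → ((¬Q ∨ P) ↓ ¬P)) ↓ P = T ↓ F = F
So (A) is false.

(B): Formalization: ((¬P ↔ R) ↔ Q) ⊕ ¬R

¬P = ¬F = T
¬P ↔ R = T ↔ T = T
(¬P ↔ R) ↔ Q = T ↔ F = F
¬R = ¬T = F
((¬P ↔ R) ↔ Q) ⊕ ¬R = F ⊕ F = F
So (B) is false.

True statements: 0 (none).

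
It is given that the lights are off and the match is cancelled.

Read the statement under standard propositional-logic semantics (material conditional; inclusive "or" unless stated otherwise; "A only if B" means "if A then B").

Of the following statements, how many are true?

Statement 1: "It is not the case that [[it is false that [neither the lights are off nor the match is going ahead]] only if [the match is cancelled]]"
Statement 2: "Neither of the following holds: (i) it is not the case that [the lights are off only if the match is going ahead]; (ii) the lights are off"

Let P = "the lights are on" (F), Q = "the match is cancelled" (T).

Statement 1: This is ¬(¬(¬P ↓ ¬Q) → Q).

¬P = ¬F = T
¬Q = ¬T = F
¬P ↓ ¬Q = T ↓ F = F
¬(¬P ↓ ¬Q) = ¬F = T
¬(¬P ↓ ¬Q) → Q = T → T = T
¬(¬(¬P ↓ ¬Q) → Q) = ¬T = F
Hence Statement 1 is false.

Statement 2: In symbols: ¬(¬P → ¬Q) ↓ ¬P

¬P = ¬F = T
¬Q = ¬T = F
¬P → ¬Q = T → F = F
¬(¬P → ¬Q) = ¬F = T
¬P = ¬F = T
¬(¬P → ¬Q) ↓ ¬P = T ↓ T = F
Thus Statement 2 is false.

True statements: 0 (none).

0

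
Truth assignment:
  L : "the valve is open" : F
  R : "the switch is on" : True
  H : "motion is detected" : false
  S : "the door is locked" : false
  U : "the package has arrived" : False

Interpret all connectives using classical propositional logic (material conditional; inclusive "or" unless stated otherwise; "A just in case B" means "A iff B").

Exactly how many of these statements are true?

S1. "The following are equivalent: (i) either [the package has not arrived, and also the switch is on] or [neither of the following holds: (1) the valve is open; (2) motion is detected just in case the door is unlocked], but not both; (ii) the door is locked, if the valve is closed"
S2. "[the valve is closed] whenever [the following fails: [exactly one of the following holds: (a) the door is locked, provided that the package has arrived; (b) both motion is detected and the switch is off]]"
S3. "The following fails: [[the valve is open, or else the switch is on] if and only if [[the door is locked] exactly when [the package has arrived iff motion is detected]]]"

3

S1: Formalization: ((~U & R) xor (L nor (H <-> ~S))) <-> (~L -> S)

~U = ~F = T
~U & R = T & T = T
~S = ~F = T
H <-> ~S = F <-> T = F
L nor (H <-> ~S) = F nor F = T
(~U & R) xor (L nor (H <-> ~S)) = T xor T = F
~L = ~F = T
~L -> S = T -> F = F
((~U & R) xor (L nor (H <-> ~S))) <-> (~L -> S) = F <-> F = T
Thus S1 is true.

S2: Formalization: ~((U -> S) xor (H & ~R)) -> ~L

U -> S = F -> F = T
~R = ~T = F
H & ~R = F & F = F
(U -> S) xor (H & ~R) = T xor F = T
~((U -> S) xor (H & ~R)) = ~T = F
~L = ~F = T
~((U -> S) xor (H & ~R)) -> ~L = F -> T = T
So S2 is true.

S3: In symbols: ~((L | R) <-> (S <-> (U <-> H)))

L | R = F | T = T
U <-> H = F <-> F = T
S <-> (U <-> H) = F <-> T = F
(L | R) <-> (S <-> (U <-> H)) = T <-> F = F
~((L | R) <-> (S <-> (U <-> H))) = ~F = T
Thus S3 is true.

Count: 3.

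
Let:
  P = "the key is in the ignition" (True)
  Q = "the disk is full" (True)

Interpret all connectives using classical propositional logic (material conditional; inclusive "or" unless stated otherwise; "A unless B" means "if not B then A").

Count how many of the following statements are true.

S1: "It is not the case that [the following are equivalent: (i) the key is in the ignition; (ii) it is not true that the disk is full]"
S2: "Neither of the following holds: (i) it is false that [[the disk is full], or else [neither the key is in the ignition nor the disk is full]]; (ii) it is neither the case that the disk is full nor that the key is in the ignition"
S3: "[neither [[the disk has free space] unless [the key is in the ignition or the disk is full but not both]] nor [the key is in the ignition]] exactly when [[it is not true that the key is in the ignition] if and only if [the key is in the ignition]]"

S1: Formalization: not (P iff not Q)

not Q = not True = False
P iff not Q = True iff False = False
not (P iff not Q) = not False = True
So S1 is true.

S2: Parsed as not (Q or (P nor Q)) nor (Q nor P)

P nor Q = True nor True = False
Q or (P nor Q) = True or False = True
not (Q or (P nor Q)) = not True = False
Q nor P = True nor True = False
not (Q or (P nor Q)) nor (Q nor P) = False nor False = True
Hence S2 is true.

S3: Formalization: ((not Q or (P xor Q)) nor P) iff (not P iff P)

not Q = not True = False
P xor Q = True xor True = False
not Q or (P xor Q) = False or False = False
(not Q or (P xor Q)) nor P = False nor True = False
not P = not True = False
not P iff P = False iff True = False
((not Q or (P xor Q)) nor P) iff (not P iff P) = False iff False = True
So S3 is true.

Count: 3.

3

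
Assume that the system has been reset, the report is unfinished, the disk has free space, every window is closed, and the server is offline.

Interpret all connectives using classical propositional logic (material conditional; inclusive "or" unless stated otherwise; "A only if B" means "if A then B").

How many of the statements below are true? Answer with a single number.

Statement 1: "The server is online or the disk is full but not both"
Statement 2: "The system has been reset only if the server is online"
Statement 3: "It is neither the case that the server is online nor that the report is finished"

1

Let U = "the server is online" (False), R = "the disk is full" (False), P = "the system has been reset" (True), Q = "the report is finished" (False).

Statement 1: Parsed as U xor R

U xor R = False xor False = False
Hence Statement 1 is false.

Statement 2: In symbols: P -> U

P -> U = True -> False = False
Hence Statement 2 is false.

Statement 3: In symbols: U nor Q

U nor Q = False nor False = True
Thus Statement 3 is true.

True statements: 1.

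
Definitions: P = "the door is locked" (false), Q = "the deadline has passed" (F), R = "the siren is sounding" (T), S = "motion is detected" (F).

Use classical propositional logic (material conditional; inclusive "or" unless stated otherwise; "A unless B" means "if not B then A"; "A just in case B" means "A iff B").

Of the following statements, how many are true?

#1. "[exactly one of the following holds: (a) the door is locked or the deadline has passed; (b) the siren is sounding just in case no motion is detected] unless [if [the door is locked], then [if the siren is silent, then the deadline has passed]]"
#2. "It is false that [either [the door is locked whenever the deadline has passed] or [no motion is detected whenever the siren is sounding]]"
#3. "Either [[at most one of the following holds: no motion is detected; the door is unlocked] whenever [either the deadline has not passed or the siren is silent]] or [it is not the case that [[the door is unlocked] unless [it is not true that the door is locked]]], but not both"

#1: Formalization: ((P | Q) xor (R <-> ~S)) | (P -> (~R -> Q))

P | Q = F | F = F
~S = ~F = T
R <-> ~S = T <-> T = T
(P | Q) xor (R <-> ~S) = F xor T = T
~R = ~T = F
~R -> Q = F -> F = T
P -> (~R -> Q) = F -> T = T
((P | Q) xor (R <-> ~S)) | (P -> (~R -> Q)) = T | T = T
Hence #1 is true.

#2: Formalization: ~((Q -> P) | (R -> ~S))

Q -> P = F -> F = T
~S = ~F = T
R -> ~S = T -> T = T
(Q -> P) | (R -> ~S) = T | T = T
~((Q -> P) | (R -> ~S)) = ~T = F
Hence #2 is false.

#3: Formalization: ((~Q | ~R) -> (~S nand ~P)) xor ~(~P | ~P)

~Q = ~F = T
~R = ~T = F
~Q | ~R = T | F = T
~S = ~F = T
~P = ~F = T
~S nand ~P = T nand T = F
(~Q | ~R) -> (~S nand ~P) = T -> F = F
~P = ~F = T
~P = ~F = T
~P | ~P = T | T = T
~(~P | ~P) = ~T = F
((~Q | ~R) -> (~S nand ~P)) xor ~(~P | ~P) = F xor F = F
Thus #3 is false.

1 of the 3 statements is true (#1).

1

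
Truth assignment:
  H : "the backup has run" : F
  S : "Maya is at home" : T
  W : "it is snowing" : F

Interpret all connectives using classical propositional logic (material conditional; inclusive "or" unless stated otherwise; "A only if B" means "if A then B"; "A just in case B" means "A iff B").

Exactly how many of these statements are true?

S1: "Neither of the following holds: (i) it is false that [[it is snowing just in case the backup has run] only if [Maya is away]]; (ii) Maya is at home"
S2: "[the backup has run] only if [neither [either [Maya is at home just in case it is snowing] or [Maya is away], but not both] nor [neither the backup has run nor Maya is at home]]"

1

S1: Parsed as ~((W <-> H) -> ~S) nor S

W <-> H = F <-> F = T
~S = ~T = F
(W <-> H) -> ~S = T -> F = F
~((W <-> H) -> ~S) = ~F = T
~((W <-> H) -> ~S) nor S = T nor T = F
Thus S1 is false.

S2: In symbols: H -> (((S <-> W) xor ~S) nor (H nor S))

S <-> W = T <-> F = F
~S = ~T = F
(S <-> W) xor ~S = F xor F = F
H nor S = F nor T = F
((S <-> W) xor ~S) nor (H nor S) = F nor F = T
H -> (((S <-> W) xor ~S) nor (H nor S)) = F -> T = T
Thus S2 is true.

Count: 1.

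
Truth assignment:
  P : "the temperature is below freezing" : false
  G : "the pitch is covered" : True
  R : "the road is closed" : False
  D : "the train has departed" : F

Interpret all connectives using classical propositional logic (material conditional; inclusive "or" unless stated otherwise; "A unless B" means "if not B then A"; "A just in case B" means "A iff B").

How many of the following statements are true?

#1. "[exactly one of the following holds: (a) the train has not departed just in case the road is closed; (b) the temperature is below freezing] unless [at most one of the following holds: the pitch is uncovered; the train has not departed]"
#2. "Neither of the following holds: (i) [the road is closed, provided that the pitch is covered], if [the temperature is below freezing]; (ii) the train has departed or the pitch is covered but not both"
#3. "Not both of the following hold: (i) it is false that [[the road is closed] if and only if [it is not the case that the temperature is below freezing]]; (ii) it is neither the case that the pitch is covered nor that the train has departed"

#1: In symbols: ((~D <-> R) xor P) | (~G nand ~D)

~D = ~F = T
~D <-> R = T <-> F = F
(~D <-> R) xor P = F xor F = F
~G = ~T = F
~D = ~F = T
~G nand ~D = F nand T = T
((~D <-> R) xor P) | (~G nand ~D) = F | T = T
Thus #1 is true.

#2: In symbols: (P -> (G -> R)) nor (D xor G)

G -> R = T -> F = F
P -> (G -> R) = F -> F = T
D xor G = F xor T = T
(P -> (G -> R)) nor (D xor G) = T nor T = F
Thus #2 is false.

#3: Parsed as ~(R <-> ~P) nand (G nor D)

~P = ~F = T
R <-> ~P = F <-> T = F
~(R <-> ~P) = ~F = T
G nor D = T nor F = F
~(R <-> ~P) nand (G nor D) = T nand F = T
Hence #3 is true.

2 of the 3 statements are true.

2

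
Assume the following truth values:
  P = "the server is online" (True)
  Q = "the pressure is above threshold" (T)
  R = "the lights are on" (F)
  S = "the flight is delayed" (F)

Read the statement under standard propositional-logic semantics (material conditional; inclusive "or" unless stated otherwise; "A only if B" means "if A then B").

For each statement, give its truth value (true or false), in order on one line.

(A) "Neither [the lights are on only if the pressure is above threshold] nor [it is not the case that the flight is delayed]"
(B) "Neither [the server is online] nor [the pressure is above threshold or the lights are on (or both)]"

(A): Parsed as (R -> Q) nor ~S

R -> Q = F -> T = T
~S = ~F = T
(R -> Q) nor ~S = T nor T = F
Thus (A) is false.

(B): Formalization: P nor (Q | R)

Q | R = T | F = T
P nor (Q | R) = T nor T = F
So (B) is false.

(A) false / (B) false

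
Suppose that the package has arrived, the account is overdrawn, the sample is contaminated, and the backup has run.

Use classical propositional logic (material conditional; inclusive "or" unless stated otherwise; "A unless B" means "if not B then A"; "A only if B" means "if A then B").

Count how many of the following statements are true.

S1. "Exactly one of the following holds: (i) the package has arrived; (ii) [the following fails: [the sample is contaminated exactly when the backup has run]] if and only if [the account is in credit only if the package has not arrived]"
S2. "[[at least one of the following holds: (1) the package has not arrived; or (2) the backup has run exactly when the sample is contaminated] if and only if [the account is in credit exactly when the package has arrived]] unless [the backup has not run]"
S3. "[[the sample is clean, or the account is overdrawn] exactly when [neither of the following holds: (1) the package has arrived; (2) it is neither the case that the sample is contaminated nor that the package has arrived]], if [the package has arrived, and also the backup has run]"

1

Let M = "the package has arrived" (T), D = "the sample is contaminated" (T), S = "the backup has run" (T), U = "the account is overdrawn" (T).

S1: In symbols: M xor (~(D <-> S) <-> (~U -> ~M))

D <-> S = T <-> T = T
~(D <-> S) = ~T = F
~U = ~T = F
~M = ~T = F
~U -> ~M = F -> F = T
~(D <-> S) <-> (~U -> ~M) = F <-> T = F
M xor (~(D <-> S) <-> (~U -> ~M)) = T xor F = T
Hence S1 is true.

S2: In symbols: ((~M | (S <-> D)) <-> (~U <-> M)) | ~S

~M = ~T = F
S <-> D = T <-> T = T
~M | (S <-> D) = F | T = T
~U = ~T = F
~U <-> M = F <-> T = F
(~M | (S <-> D)) <-> (~U <-> M) = T <-> F = F
~S = ~T = F
((~M | (S <-> D)) <-> (~U <-> M)) | ~S = F | F = F
Hence S2 is false.

S3: Formalization: (M & S) -> ((~D | U) <-> (M nor (D nor M)))

M & S = T & T = T
~D = ~T = F
~D | U = F | T = T
D nor M = T nor T = F
M nor (D nor M) = T nor F = F
(~D | U) <-> (M nor (D nor M)) = T <-> F = F
(M & S) -> ((~D | U) <-> (M nor (D nor M))) = T -> F = F
Thus S3 is false.

1 of the 3 statements is true (S1).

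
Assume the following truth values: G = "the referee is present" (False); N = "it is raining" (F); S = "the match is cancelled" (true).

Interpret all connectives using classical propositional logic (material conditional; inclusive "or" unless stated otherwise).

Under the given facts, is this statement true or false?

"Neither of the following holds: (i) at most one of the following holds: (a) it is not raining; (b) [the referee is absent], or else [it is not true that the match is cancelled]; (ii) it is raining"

Values: N=F, G=F, S=T.
This is (¬N ↑ (¬G ∨ ¬S)) ↓ N.

¬N = ¬F = T
¬G = ¬F = T
¬S = ¬T = F
¬G ∨ ¬S = T ∨ F = T
¬N ↑ (¬G ∨ ¬S) = T ↑ T = F
(¬N ↑ (¬G ∨ ¬S)) ↓ N = F ↓ F = T

True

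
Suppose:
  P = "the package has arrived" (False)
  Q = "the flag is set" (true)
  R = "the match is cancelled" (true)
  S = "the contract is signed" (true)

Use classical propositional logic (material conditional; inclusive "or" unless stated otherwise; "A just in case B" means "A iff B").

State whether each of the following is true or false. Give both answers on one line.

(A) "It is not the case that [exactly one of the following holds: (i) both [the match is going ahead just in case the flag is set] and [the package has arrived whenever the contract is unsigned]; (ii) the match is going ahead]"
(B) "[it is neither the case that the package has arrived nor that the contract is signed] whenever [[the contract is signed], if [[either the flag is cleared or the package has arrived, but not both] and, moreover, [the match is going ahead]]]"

(A) True; (B) False

(A): This is ~(((~R <-> Q) & (~S -> P)) xor ~R).

~R = ~T = F
~R <-> Q = F <-> T = F
~S = ~T = F
~S -> P = F -> F = T
(~R <-> Q) & (~S -> P) = F & T = F
~R = ~T = F
((~R <-> Q) & (~S -> P)) xor ~R = F xor F = F
~(((~R <-> Q) & (~S -> P)) xor ~R) = ~F = T
Hence (A) is true.

(B): In symbols: (((~Q xor P) & ~R) -> S) -> (P nor S)

~Q = ~T = F
~Q xor P = F xor F = F
~R = ~T = F
(~Q xor P) & ~R = F & F = F
((~Q xor P) & ~R) -> S = F -> T = T
P nor S = F nor T = F
(((~Q xor P) & ~R) -> S) -> (P nor S) = T -> F = F
Thus (B) is false.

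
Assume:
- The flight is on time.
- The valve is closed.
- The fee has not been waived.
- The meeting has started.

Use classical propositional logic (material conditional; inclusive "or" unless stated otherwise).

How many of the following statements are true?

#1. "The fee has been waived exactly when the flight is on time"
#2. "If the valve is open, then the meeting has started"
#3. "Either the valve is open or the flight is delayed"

Let N = "the fee has been waived" (F), V = "the flight is delayed" (F), W = "the valve is open" (F), G = "the meeting has started" (T).

#1: This is N <-> ~V.

~V = ~F = T
N <-> ~V = F <-> T = F
So #1 is false.

#2: In symbols: W -> G

W -> G = F -> T = T
So #2 is true.

#3: Formalization: W | V

W | V = F | F = F
Hence #3 is false.

1 of the 3 statements is true (#2).

1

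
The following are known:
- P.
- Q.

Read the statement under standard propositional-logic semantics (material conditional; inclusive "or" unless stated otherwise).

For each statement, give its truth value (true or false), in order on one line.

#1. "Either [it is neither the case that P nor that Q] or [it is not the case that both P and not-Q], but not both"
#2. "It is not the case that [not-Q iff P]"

#1 true / #2 true

#1: Formalization: (P nor Q) xor (P nand not Q)

P nor Q = True nor True = False
not Q = not True = False
P nand not Q = True nand False = True
(P nor Q) xor (P nand not Q) = False xor True = True
So #1 is true.

#2: Formalization: not (not Q iff P)

not Q = not True = False
not Q iff P = False iff True = False
not (not Q iff P) = not False = True
Hence #2 is true.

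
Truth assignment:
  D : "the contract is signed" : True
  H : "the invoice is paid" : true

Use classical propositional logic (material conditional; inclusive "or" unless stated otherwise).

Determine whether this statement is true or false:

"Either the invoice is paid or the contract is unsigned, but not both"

true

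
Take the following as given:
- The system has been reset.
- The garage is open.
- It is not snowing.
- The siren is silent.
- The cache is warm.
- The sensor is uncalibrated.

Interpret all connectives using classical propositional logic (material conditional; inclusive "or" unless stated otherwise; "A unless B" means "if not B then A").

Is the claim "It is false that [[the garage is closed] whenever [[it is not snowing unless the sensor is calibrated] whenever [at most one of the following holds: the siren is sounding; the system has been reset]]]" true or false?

Let N = "the siren is sounding" (F), P = "the system has been reset" (T), V = "it is snowing" (F), M = "the sensor is calibrated" (F), L = "the garage is closed" (F).
Parsed as ~(((N nand P) -> (~V | M)) -> L)

N nand P = F nand T = T
~V = ~F = T
~V | M = T | F = T
(N nand P) -> (~V | M) = T -> T = T
((N nand P) -> (~V | M)) -> L = T -> F = F
~(((N nand P) -> (~V | M)) -> L) = ~F = T

true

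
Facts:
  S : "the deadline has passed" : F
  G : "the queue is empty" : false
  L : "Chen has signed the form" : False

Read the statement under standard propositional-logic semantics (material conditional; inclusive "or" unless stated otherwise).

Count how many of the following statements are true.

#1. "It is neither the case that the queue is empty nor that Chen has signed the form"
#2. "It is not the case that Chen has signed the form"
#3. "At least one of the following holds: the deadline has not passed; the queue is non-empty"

3

#1: In symbols: G nor L

G nor L = F nor F = T
Thus #1 is true.

#2: Parsed as ~L

~L = ~F = T
Thus #2 is true.

#3: Formalization: ~S | ~G

~S = ~F = T
~G = ~F = T
~S | ~G = T | T = T
Thus #3 is true.

3 of the 3 statements are true (#1, #2, #3).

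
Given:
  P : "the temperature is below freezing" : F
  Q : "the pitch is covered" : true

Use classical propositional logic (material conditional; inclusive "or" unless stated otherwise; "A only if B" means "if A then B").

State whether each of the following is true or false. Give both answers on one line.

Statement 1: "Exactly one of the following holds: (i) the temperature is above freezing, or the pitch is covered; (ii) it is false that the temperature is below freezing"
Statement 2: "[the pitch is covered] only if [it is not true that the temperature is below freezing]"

Statement 1 F / Statement 2 T

Statement 1: This is (not P or Q) xor not P.

not P = not False = True
not P or Q = True or True = True
not P = not False = True
(not P or Q) xor not P = True xor True = False
Hence Statement 1 is false.

Statement 2: In symbols: Q -> not P

not P = not False = True
Q -> not P = True -> True = True
So Statement 2 is true.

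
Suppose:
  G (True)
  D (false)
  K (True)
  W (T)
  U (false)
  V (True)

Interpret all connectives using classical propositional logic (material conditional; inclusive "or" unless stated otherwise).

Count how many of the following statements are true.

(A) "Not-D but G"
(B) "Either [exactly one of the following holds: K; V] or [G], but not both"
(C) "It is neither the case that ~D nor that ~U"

2

(A): In symbols: ¬D ∧ G

¬D = ¬F = T
¬D ∧ G = T ∧ T = T
Hence (A) is true.

(B): In symbols: (K ⊕ V) ⊕ G

K ⊕ V = T ⊕ T = F
(K ⊕ V) ⊕ G = F ⊕ T = T
Hence (B) is true.

(C): Parsed as ¬D ↓ ¬U

¬D = ¬F = T
¬U = ¬F = T
¬D ↓ ¬U = T ↓ T = F
Thus (C) is false.

True statements: 2 ((A), (B)).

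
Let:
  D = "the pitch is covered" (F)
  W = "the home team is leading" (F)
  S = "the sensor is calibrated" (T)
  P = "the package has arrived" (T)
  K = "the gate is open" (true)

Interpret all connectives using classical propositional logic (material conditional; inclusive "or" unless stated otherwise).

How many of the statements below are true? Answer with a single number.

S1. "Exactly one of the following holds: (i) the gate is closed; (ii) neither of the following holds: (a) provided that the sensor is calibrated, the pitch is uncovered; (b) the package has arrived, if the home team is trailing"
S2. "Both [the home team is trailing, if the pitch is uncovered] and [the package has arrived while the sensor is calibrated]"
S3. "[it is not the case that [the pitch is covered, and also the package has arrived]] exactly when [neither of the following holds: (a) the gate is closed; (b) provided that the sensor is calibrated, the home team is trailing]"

1

S1: Parsed as ~K xor ((S -> ~D) nor (~W -> P))

~K = ~T = F
~D = ~F = T
S -> ~D = T -> T = T
~W = ~F = T
~W -> P = T -> T = T
(S -> ~D) nor (~W -> P) = T nor T = F
~K xor ((S -> ~D) nor (~W -> P)) = F xor F = F
Thus S1 is false.

S2: This is (~D -> ~W) & (P & S).

~D = ~F = T
~W = ~F = T
~D -> ~W = T -> T = T
P & S = T & T = T
(~D -> ~W) & (P & S) = T & T = T
Hence S2 is true.

S3: Formalization: ~(D & P) <-> (~K nor (S -> ~W))

D & P = F & T = F
~(D & P) = ~F = T
~K = ~T = F
~W = ~F = T
S -> ~W = T -> T = T
~K nor (S -> ~W) = F nor T = F
~(D & P) <-> (~K nor (S -> ~W)) = T <-> F = F
So S3 is false.

Count: 1.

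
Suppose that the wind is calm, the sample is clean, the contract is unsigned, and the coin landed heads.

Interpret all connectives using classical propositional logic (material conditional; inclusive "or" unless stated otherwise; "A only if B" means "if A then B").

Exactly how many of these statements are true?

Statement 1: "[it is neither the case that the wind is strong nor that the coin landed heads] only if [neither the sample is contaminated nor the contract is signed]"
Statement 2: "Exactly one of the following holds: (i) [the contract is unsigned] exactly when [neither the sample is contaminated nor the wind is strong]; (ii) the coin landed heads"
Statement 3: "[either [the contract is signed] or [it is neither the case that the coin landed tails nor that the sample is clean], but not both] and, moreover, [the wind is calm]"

1

Let P = "the wind is strong" (False), S = "the coin landed heads" (True), Q = "the sample is contaminated" (False), R = "the contract is signed" (False).

Statement 1: Formalization: (P nor S) -> (Q nor R)

P nor S = False nor True = False
Q nor R = False nor False = True
(P nor S) -> (Q nor R) = False -> True = True
So Statement 1 is true.

Statement 2: In symbols: (not R iff (Q nor P)) xor S

not R = not False = True
Q nor P = False nor False = True
not R iff (Q nor P) = True iff True = True
(not R iff (Q nor P)) xor S = True xor True = False
Hence Statement 2 is false.

Statement 3: This is (R xor (not S nor not Q)) and not P.

not S = not True = False
not Q = not False = True
not S nor not Q = False nor True = False
R xor (not S nor not Q) = False xor False = False
not P = not False = True
(R xor (not S nor not Q)) and not P = False and True = False
Hence Statement 3 is false.

1 of the 3 statements is true.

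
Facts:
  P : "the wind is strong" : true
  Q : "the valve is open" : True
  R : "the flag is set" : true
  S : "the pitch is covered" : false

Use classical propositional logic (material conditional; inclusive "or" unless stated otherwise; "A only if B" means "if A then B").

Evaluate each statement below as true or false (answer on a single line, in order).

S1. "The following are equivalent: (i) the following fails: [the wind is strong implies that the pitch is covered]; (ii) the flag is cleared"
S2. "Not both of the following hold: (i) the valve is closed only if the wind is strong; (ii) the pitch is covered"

S1 false, S2 true

S1: Parsed as ~(P -> S) <-> ~R

P -> S = T -> F = F
~(P -> S) = ~F = T
~R = ~T = F
~(P -> S) <-> ~R = T <-> F = F
Thus S1 is false.

S2: In symbols: (~Q -> P) nand S

~Q = ~T = F
~Q -> P = F -> T = T
(~Q -> P) nand S = T nand F = T
Hence S2 is true.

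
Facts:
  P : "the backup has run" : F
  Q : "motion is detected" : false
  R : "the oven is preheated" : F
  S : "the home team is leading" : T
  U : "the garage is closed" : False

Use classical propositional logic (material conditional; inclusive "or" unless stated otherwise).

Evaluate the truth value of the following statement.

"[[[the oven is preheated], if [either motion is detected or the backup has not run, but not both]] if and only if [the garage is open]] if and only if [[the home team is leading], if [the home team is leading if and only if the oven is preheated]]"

The statement is false.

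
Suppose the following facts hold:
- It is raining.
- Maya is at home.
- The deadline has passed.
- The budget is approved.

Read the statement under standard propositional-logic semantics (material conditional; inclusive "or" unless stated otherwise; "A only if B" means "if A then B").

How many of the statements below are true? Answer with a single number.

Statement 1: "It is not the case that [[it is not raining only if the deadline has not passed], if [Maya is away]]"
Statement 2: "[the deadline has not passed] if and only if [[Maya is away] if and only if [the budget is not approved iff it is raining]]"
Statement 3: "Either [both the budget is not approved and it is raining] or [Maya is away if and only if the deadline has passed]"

0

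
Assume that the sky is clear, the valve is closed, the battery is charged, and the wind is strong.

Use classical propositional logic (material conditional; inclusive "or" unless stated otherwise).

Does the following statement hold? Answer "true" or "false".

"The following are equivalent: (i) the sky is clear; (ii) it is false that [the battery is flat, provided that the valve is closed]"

Let V = "the sky is overcast" (F), M = "the valve is open" (F), K = "the battery is charged" (T).
Formalization: ~V <-> ~(~M -> ~K)

~V = ~F = T
~M = ~F = T
~K = ~T = F
~M -> ~K = T -> F = F
~(~M -> ~K) = ~F = T
~V <-> ~(~M -> ~K) = T <-> T = T

The statement is true.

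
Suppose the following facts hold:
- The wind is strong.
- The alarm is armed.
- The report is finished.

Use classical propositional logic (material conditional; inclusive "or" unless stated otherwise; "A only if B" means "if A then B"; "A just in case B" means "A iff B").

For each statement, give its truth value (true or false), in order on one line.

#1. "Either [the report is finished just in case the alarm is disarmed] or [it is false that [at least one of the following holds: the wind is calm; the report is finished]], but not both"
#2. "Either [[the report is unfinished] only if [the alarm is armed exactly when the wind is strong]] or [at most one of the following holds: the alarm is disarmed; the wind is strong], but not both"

#1 False / #2 False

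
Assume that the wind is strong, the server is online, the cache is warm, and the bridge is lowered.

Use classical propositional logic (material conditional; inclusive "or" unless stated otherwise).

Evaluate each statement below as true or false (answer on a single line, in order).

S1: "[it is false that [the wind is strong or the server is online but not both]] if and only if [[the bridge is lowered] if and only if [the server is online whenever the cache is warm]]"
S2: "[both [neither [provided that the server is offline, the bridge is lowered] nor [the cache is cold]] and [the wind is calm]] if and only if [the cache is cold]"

Let N = "the wind is strong" (T), W = "the server is online" (T), U = "the bridge is raised" (F), R = "the cache is warm" (T).

S1: Formalization: ¬(N ⊕ W) ↔ (¬U ↔ (R → W))

N ⊕ W = T ⊕ T = F
¬(N ⊕ W) = ¬F = T
¬U = ¬F = T
R → W = T → T = T
¬U ↔ (R → W) = T ↔ T = T
¬(N ⊕ W) ↔ (¬U ↔ (R → W)) = T ↔ T = T
Thus S1 is true.

S2: In symbols: (((¬W → ¬U) ↓ ¬R) ∧ ¬N) ↔ ¬R

¬W = ¬T = F
¬U = ¬F = T
¬W → ¬U = F → T = T
¬R = ¬T = F
(¬W → ¬U) ↓ ¬R = T ↓ F = F
¬N = ¬T = F
((¬W → ¬U) ↓ ¬R) ∧ ¬N = F ∧ F = F
¬R = ¬T = F
(((¬W → ¬U) ↓ ¬R) ∧ ¬N) ↔ ¬R = F ↔ F = T
Hence S2 is true.

S1 true / S2 true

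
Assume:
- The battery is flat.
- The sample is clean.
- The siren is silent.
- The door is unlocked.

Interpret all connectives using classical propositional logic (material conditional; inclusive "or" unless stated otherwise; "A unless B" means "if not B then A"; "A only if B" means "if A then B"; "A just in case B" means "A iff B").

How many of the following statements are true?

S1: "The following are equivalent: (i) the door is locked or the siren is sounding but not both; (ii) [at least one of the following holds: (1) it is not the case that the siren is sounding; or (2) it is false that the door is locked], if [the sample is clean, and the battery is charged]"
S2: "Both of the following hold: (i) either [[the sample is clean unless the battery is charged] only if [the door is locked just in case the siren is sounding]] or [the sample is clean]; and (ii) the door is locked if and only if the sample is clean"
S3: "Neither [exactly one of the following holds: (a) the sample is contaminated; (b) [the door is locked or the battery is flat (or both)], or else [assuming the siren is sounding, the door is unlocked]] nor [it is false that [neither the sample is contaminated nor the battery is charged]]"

Let W = "the door is locked" (False), M = "the siren is sounding" (False), D = "the sample is contaminated" (False), V = "the battery is charged" (False).

S1: Parsed as (W xor M) iff ((not D and V) -> (not M or not W))

W xor M = False xor False = False
not D = not False = True
not D and V = True and False = False
not M = not False = True
not W = not False = True
not M or not W = True or True = True
(not D and V) -> (not M or not W) = False -> True = True
(W xor M) iff ((not D and V) -> (not M or not W)) = False iff True = False
Thus S1 is false.

S2: Parsed as (((not D or V) -> (W iff M)) or not D) and (W iff not D)

not D = not False = True
not D or V = True or False = True
W iff M = False iff False = True
(not D or V) -> (W iff M) = True -> True = True
not D = not False = True
((not D or V) -> (W iff M)) or not D = True or True = True
not D = not False = True
W iff not D = False iff True = False
(((not D or V) -> (W iff M)) or not D) and (W iff not D) = True and False = False
So S2 is false.

S3: Formalization: (D xor ((W or not V) or (M -> not W))) nor not (D nor V)

not V = not False = True
W or not V = False or True = True
not W = not False = True
M -> not W = False -> True = True
(W or not V) or (M -> not W) = True or True = True
D xor ((W or not V) or (M -> not W)) = False xor True = True
D nor V = False nor False = True
not (D nor V) = not True = False
(D xor ((W or not V) or (M -> not W))) nor not (D nor V) = True nor False = False
Thus S3 is false.

Count: 0.

0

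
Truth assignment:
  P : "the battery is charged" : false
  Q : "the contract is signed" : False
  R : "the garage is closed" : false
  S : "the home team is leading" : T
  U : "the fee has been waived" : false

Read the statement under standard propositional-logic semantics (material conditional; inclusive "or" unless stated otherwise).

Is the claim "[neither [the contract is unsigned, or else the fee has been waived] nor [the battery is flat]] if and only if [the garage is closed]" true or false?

true

In symbols: ((not Q or U) nor not P) iff R

not Q = not False = True
not Q or U = True or False = True
not P = not False = True
(not Q or U) nor not P = True nor True = False
((not Q or U) nor not P) iff R = False iff False = True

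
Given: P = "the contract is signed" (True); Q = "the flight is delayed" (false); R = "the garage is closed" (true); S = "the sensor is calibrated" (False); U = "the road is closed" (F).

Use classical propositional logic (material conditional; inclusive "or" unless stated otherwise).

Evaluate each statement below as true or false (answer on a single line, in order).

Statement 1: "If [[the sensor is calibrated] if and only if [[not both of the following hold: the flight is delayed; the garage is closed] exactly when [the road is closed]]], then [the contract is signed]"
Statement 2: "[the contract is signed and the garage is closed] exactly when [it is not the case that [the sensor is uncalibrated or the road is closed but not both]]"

Statement 1: Parsed as (S <-> ((Q nand R) <-> U)) -> P

Q nand R = F nand T = T
(Q nand R) <-> U = T <-> F = F
S <-> ((Q nand R) <-> U) = F <-> F = T
(S <-> ((Q nand R) <-> U)) -> P = T -> T = T
Thus Statement 1 is true.

Statement 2: Formalization: (P & R) <-> ~(~S xor U)

P & R = T & T = T
~S = ~F = T
~S xor U = T xor F = T
~(~S xor U) = ~T = F
(P & R) <-> ~(~S xor U) = T <-> F = F
Hence Statement 2 is false.

Statement 1 T / Statement 2 F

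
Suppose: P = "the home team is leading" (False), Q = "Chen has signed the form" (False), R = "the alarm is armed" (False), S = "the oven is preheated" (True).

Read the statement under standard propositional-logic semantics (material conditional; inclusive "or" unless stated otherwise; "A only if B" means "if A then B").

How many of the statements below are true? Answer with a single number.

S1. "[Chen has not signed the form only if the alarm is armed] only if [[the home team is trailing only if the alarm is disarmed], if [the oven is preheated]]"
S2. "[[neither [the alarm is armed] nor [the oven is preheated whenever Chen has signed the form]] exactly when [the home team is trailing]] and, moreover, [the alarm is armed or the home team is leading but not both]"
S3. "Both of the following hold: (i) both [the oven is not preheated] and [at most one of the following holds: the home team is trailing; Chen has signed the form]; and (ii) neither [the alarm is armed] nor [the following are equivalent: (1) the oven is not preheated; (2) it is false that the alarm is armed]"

S1: Formalization: (not Q -> R) -> (S -> (not P -> not R))

not Q = not False = True
not Q -> R = True -> False = False
not P = not False = True
not R = not False = True
not P -> not R = True -> True = True
S -> (not P -> not R) = True -> True = True
(not Q -> R) -> (S -> (not P -> not R)) = False -> True = True
Hence S1 is true.

S2: This is ((R nor (Q -> S)) iff not P) and (R xor P).

Q -> S = False -> True = True
R nor (Q -> S) = False nor True = False
not P = not False = True
(R nor (Q -> S)) iff not P = False iff True = False
R xor P = False xor False = False
((R nor (Q -> S)) iff not P) and (R xor P) = False and False = False
So S2 is false.

S3: Formalization: (not S and (not P nand Q)) and (R nor (not S iff not R))

not S = not True = False
not P = not False = True
not P nand Q = True nand False = True
not S and (not P nand Q) = False and True = False
not S = not True = False
not R = not False = True
not S iff not R = False iff True = False
R nor (not S iff not R) = False nor False = True
(not S and (not P nand Q)) and (R nor (not S iff not R)) = False and True = False
Hence S3 is false.

True statements: 1 (S1).

1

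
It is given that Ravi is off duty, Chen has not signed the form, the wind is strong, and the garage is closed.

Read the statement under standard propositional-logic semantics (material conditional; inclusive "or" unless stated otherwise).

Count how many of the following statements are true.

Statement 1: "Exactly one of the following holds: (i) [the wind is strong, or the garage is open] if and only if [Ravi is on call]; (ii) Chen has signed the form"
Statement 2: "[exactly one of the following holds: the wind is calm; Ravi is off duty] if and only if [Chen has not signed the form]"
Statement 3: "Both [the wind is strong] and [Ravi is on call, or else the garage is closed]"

2

Let R = "the wind is strong" (True), S = "the garage is closed" (True), P = "Ravi is on call" (False), Q = "Chen has signed the form" (False).

Statement 1: Formalization: ((R or not S) iff P) xor Q

not S = not True = False
R or not S = True or False = True
(R or not S) iff P = True iff False = False
((R or not S) iff P) xor Q = False xor False = False
So Statement 1 is false.

Statement 2: This is (not R xor not P) iff not Q.

not R = not True = False
not P = not False = True
not R xor not P = False xor True = True
not Q = not False = True
(not R xor not P) iff not Q = True iff True = True
So Statement 2 is true.

Statement 3: In symbols: R and (P or S)

P or S = False or True = True
R and (P or S) = True and True = True
Hence Statement 3 is true.

Count: 2.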